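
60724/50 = 1214+12/25 = 1214.48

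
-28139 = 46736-74875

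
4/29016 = 1/7254 ≈ 0.000138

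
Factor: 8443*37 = 37^1*8443^1 = 312391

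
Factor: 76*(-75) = -1*2^2*3^1*5^2*19^1 = -5700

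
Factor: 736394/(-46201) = -1*2^1*47^(-1)*983^(-1)*368197^1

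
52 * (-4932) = -256464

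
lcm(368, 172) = 15824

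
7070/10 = 707 = 707.00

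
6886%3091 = 704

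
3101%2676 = 425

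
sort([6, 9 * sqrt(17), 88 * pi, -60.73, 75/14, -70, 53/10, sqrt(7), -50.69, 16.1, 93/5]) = [-70, -60.73, -50.69, sqrt(7), 53/10, 75/14, 6, 16.1, 93/5, 9 * sqrt(17), 88 * pi]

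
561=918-357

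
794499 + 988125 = 1782624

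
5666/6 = 944 + 1/3 ≈ 944.33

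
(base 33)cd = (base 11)342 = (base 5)3114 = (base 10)409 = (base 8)631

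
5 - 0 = 5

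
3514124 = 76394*46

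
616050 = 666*925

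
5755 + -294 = 5461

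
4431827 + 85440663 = 89872490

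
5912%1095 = 437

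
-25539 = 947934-973473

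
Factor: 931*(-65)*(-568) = 2^3*5^1*7^2*13^1*19^1*71^1 = 34372520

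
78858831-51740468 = 27118363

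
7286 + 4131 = 11417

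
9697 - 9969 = -272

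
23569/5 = 4713+4/5 = 4713.80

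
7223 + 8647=15870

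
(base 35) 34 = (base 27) 41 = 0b1101101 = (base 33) 3a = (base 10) 109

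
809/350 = 2 + 109/350 ≈ 2.31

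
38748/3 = 12916 = 12916.00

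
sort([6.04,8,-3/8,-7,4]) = [-7,-3/8,4,6.04,8]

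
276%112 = 52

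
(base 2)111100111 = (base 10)487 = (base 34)eb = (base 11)403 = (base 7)1264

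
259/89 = 2 + 81/89 ≈ 2.91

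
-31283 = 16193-47476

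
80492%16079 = 97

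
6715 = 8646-1931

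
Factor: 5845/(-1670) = -1*2^(-1)*7^1 = -7/2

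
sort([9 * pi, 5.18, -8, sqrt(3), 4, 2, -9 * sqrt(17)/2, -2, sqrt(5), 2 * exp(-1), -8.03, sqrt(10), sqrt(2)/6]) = [-9 * sqrt(17)/2, -8.03, -8, -2, sqrt(2)/6, 2 * exp(-1), sqrt(3), 2, sqrt(5), sqrt(10), 4, 5.18, 9 * pi]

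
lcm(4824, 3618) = 14472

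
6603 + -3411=3192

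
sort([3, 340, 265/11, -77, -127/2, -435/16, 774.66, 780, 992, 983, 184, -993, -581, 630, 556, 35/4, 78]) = [-993, -581, -77, -127/2, -435/16, 3, 35/4, 265/11, 78, 184, 340, 556, 630, 774.66, 780, 983, 992]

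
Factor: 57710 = 2^1 * 5^1 * 29^1 * 199^1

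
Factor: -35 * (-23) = 5^1 * 7^1 * 23^1 = 805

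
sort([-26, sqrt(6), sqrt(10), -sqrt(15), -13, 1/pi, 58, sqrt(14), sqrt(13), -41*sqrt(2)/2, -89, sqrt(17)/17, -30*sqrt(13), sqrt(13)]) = [-30*sqrt(13), -89, -41*sqrt(2)/2, -26, -13, -sqrt(15), sqrt(17)/17, 1/pi, sqrt(6), sqrt(10), sqrt(13), sqrt(13), sqrt(14), 58]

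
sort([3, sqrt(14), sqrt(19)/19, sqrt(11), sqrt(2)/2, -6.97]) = [-6.97, sqrt(19)/19, sqrt(2)/2, 3, sqrt(11), sqrt(14)]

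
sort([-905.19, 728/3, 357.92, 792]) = [-905.19, 728/3, 357.92, 792]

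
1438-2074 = -636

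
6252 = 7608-1356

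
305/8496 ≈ 0.0359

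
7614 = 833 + 6781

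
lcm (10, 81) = 810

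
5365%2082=1201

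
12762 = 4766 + 7996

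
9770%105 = 5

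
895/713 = 1 + 182/713 ≈ 1.26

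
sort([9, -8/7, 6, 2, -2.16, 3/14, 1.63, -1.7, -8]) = [-8, -2.16, -1.7, -8/7, 3/14, 1.63, 2, 6, 9]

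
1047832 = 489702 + 558130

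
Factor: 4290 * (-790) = -1 * 2^2 * 3^1 * 5^2 * 11^1 * 13^1 * 79^1 = -3389100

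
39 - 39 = 0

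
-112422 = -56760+-55662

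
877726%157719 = 89131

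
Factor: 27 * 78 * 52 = 2^3 * 3^4 * 13^2 = 109512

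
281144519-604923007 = -323778488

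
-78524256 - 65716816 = -144241072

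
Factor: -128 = -1*2^7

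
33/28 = 1 + 5/28 ≈ 1.18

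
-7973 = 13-7986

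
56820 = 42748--14072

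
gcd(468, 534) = 6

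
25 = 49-24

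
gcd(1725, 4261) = 1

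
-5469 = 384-5853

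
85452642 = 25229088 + 60223554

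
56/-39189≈-0.00143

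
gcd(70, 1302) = 14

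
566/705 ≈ 0.803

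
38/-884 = -19/442 ≈ -0.0430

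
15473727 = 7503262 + 7970465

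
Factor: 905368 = 2^3 * 113171^1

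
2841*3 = 8523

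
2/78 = 1/39 ≈ 0.0256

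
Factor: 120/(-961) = -1 * 2^3 * 3^1 * 5^1 * 31^(-2)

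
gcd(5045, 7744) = 1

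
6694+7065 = 13759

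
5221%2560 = 101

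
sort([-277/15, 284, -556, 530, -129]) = [-556, -129, -277/15, 284, 530]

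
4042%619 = 328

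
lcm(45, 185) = 1665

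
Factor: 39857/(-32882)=-1 * 2^(-1) * 41^(-1) * 401^(-1) * 39857^1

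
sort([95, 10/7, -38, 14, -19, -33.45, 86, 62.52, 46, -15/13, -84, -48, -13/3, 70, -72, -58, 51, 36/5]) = [-84, -72, -58, -48, -38, -33.45, -19, -13/3, -15/13, 10/7, 36/5, 14, 46, 51, 62.52, 70, 86, 95]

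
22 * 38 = 836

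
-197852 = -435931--238079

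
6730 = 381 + 6349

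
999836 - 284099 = 715737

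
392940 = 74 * 5310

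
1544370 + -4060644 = -2516274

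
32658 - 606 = 32052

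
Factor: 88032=2^5*3^1*7^1*131^1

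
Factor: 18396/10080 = 2^(-3) * 5^(-1) * 73^1 = 73/40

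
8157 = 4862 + 3295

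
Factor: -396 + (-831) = -1*3^1*409^1 = -1227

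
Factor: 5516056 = 2^3*7^1*13^1*7577^1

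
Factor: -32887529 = -1*929^1*35401^1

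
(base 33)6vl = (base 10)7578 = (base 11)576a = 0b1110110011010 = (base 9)11350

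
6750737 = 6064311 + 686426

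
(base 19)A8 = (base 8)306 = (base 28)72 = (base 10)198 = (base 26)7G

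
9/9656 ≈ 0.000932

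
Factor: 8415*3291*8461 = 3^3*5^1*11^1*17^1*1097^1*8461^1 = 234316945665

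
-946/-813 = 1 + 133/813 ≈ 1.16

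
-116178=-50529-65649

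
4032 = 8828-4796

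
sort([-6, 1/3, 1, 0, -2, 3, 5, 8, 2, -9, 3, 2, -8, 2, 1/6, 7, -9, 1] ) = [-9, -9, -8, -6, -2, 0, 1/6, 1/3, 1, 1, 2, 2, 2, 3, 3, 5, 7, 8] 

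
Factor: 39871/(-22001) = -1*7^(-2)*13^1*449^(-1)*3067^1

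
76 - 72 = 4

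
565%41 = 32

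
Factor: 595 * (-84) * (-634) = 2^3 * 3^1 * 5^1 * 7^2 * 17^1 * 317^1 = 31687320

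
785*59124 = 46412340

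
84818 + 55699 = 140517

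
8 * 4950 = 39600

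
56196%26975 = 2246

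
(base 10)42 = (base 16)2a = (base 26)1g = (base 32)1a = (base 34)18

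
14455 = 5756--8699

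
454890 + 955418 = 1410308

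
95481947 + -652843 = 94829104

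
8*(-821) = -6568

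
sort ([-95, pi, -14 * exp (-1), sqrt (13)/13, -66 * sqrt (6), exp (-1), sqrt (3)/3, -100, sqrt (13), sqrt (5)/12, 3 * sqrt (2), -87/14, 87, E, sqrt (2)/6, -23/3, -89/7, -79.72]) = [-66 * sqrt (6), -100, -95, -79.72, -89/7, -23/3, -87/14, -14 * exp (-1), sqrt (5)/12, sqrt (2)/6, sqrt (13)/13, exp (-1), sqrt (3)/3, E, pi, sqrt (13), 3 * sqrt (2), 87]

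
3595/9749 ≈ 0.369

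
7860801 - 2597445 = 5263356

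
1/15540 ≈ 0.0000644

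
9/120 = 3/40 = 0.075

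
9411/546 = 3137/182 ≈ 17.24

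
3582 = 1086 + 2496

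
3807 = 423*9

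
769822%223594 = 99040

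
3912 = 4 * 978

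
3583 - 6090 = -2507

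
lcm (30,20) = 60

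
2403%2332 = 71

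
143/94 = 1 + 49/94 ≈ 1.52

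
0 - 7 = -7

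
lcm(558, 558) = 558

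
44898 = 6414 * 7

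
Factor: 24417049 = 17^1*1436297^1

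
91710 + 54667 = 146377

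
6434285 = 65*98989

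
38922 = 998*39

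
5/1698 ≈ 0.00294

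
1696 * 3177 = 5388192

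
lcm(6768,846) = 6768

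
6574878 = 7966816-1391938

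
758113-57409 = 700704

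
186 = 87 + 99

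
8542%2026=438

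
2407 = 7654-5247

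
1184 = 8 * 148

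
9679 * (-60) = -580740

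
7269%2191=696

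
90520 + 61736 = 152256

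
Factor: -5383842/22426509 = -1*2^1*7^(-1)*173^(-1)*6173^(-1)*897307^1 = -1794614/7475503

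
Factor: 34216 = 2^3 * 7^1 * 13^1 * 47^1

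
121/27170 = 11/2470 ≈ 0.00445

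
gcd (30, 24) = 6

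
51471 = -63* (-817) 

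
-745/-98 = 7 + 59/98 ≈ 7.60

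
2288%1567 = 721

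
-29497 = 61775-91272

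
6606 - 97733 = -91127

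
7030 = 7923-893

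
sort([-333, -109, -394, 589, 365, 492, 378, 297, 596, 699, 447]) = [-394, -333, -109, 297, 365, 378, 447, 492, 589, 596, 699]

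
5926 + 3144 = 9070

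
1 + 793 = 794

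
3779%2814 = 965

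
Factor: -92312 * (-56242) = 2^4 * 11^1 * 61^1 * 461^1 * 1049^1 = 5191811504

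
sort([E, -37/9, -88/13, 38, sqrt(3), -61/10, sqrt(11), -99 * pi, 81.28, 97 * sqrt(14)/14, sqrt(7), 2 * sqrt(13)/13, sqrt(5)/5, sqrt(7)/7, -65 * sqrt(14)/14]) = [-99 * pi, -65 * sqrt(14)/14, -88/13, -61/10, -37/9, sqrt(7)/7, sqrt(5)/5, 2 * sqrt(13)/13, sqrt(3), sqrt(7), E, sqrt(11), 97 * sqrt(14)/14, 38, 81.28]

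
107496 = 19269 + 88227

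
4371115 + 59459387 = 63830502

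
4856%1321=893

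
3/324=1/108 ≈ 0.00926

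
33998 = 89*382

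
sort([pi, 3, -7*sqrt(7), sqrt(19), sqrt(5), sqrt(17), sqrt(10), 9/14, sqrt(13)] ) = [-7*sqrt(7), 9/14, sqrt(5), 3, pi, sqrt(10), sqrt(13), sqrt(17), sqrt(19)] 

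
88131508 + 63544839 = 151676347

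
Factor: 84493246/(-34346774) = -1*7^(-1)*11^(-1)*23^(-1)*9697^(-1)*42246623^1 = -42246623/17173387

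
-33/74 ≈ -0.446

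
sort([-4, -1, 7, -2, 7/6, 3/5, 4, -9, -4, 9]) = [-9, -4, -4, -2, -1, 3/5, 7/6, 4, 7, 9]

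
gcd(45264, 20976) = 1104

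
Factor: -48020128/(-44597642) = 2^4*13^1*47^(-1)*89^1*1297^1*474443^(-1) = 24010064/22298821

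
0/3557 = 0 = 0.00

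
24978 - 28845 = -3867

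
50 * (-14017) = -700850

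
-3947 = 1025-4972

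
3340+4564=7904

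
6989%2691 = 1607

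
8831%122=47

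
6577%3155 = 267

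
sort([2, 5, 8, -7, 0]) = [-7, 0, 2, 5, 8]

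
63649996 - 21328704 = 42321292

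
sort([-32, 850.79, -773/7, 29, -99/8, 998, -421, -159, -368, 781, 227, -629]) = [-629, -421, -368, -159, -773/7, -32, -99/8, 29, 227, 781, 850.79, 998]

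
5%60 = 5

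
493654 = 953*518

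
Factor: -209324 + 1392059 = 3^3*5^1*8761^1 = 1182735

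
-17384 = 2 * (-8692) 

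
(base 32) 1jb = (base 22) 38f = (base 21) 3f5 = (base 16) 66b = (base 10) 1643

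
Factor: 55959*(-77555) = -1*3^1*5^1*23^1*811^1*15511^1 = -4339900245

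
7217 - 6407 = 810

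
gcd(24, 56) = 8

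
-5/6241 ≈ -0.000801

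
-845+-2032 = -2877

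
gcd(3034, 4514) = 74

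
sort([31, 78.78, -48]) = [-48, 31, 78.78]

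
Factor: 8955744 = 2^5*3^1*7^1*13327^1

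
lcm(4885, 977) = 4885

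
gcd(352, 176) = 176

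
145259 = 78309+66950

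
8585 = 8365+220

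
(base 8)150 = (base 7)206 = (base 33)35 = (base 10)104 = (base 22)4g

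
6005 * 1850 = 11109250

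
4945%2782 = 2163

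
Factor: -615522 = -1*2^1*3^1*102587^1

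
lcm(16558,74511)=149022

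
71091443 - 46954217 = 24137226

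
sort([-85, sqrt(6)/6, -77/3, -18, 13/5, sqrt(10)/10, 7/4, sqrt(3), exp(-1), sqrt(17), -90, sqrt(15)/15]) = [-90, -85, -77/3, -18, sqrt(15)/15, sqrt(10)/10, exp(-1), sqrt(6)/6, sqrt(3), 7/4, 13/5, sqrt(17)]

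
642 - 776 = -134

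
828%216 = 180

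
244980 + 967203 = 1212183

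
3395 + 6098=9493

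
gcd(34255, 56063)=1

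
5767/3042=1 + 2725/3042 ≈ 1.90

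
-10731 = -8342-2389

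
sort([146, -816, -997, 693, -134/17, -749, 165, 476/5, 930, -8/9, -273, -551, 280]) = [-997, -816, -749, -551, -273, -134/17, -8/9, 476/5, 146, 165, 280, 693, 930]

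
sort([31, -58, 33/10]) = [-58, 33/10, 31]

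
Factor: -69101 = -1 * 43^1 * 1607^1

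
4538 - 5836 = -1298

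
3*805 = 2415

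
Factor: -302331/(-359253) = 3^(-1)*223^(-1)*563^1 = 563/669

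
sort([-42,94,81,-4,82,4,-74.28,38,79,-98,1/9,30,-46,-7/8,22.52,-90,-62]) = [-98,-90,-74.28,-62,-46,-42,-4,-7/8,1/9,4,22.52,30,38,79,81,82,94]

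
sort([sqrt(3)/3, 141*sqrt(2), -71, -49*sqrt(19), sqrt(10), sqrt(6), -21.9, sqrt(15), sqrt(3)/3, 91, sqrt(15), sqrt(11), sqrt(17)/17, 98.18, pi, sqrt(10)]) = [-49*sqrt(19), -71, -21.9, sqrt(17)/17, sqrt(3)/3, sqrt(3)/3, sqrt(6), pi, sqrt(10), sqrt(10), sqrt(11), sqrt(15), sqrt(15), 91, 98.18, 141*sqrt(2)]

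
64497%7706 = 2849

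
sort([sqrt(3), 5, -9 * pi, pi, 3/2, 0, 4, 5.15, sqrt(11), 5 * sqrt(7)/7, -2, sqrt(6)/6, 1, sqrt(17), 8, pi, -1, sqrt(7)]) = [-9 * pi, -2, -1, 0, sqrt(6)/6, 1, 3/2, sqrt(3), 5 * sqrt(7)/7, sqrt(7), pi, pi, sqrt(11), 4, sqrt(17), 5, 5.15, 8]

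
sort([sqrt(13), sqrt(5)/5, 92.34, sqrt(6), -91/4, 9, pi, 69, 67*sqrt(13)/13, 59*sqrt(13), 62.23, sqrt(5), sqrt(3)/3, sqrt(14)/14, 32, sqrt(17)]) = [-91/4, sqrt(14)/14, sqrt(5)/5, sqrt(3)/3, sqrt(5), sqrt(6), pi, sqrt(13), sqrt(17), 9, 67*sqrt(13)/13, 32, 62.23, 69, 92.34, 59*sqrt(13)]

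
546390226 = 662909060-116518834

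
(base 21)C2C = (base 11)4020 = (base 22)B10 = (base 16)14E2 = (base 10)5346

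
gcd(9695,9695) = 9695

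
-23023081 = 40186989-63210070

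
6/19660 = 3/9830 ≈ 0.000305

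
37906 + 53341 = 91247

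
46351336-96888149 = -50536813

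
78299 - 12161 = 66138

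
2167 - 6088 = -3921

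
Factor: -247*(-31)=13^1*19^1*31^1=7657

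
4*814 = 3256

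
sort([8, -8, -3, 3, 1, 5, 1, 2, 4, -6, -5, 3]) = [-8, -6, -5, -3, 1, 1, 2, 3, 3, 4, 5, 8]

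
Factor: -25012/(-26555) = 2^2*5^(-1)*13^2*37^1*47^(-1)*113^(-1) 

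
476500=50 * 9530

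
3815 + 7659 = 11474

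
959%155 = 29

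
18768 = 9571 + 9197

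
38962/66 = 590 + 1/3 ≈ 590.33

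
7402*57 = 421914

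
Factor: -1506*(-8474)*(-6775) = -1*2^2*3^1*5^2*19^1*223^1*251^1*271^1 = -86461493100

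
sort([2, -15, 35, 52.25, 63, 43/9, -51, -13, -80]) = [-80, -51, -15, -13, 2, 43/9, 35, 52.25, 63]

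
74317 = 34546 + 39771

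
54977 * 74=4068298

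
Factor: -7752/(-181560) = 5^(-1) * 19^1 * 89^(-1) = 19/445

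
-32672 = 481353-514025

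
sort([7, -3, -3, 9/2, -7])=[-7, -3, -3, 9/2, 7]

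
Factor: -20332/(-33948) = 3^(-2) * 13^1 * 17^1 * 41^(-1) = 221/369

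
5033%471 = 323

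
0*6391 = 0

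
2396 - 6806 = -4410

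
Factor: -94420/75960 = -1*2^(-1)*3^(-2)*211^(-1)*4721^1 = -4721/3798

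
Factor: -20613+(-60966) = -1*3^1*71^1*383^1 = -81579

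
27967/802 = 34 + 699/802 ≈ 34.87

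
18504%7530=3444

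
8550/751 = 11 + 289/751 ≈ 11.38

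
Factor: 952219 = 952219^1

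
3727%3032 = 695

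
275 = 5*55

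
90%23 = 21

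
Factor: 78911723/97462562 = 2^(-1) * 11^2 * 29^(-1) * 163^1 * 457^(-1) * 3677^(-1) * 4001^1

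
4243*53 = 224879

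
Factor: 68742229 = 2113^1*32533^1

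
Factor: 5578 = 2^1*2789^1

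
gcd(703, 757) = 1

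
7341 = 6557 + 784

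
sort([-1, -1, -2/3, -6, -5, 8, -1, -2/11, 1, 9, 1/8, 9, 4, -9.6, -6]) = [-9.6, -6, -6, -5, -1, -1, -1, -2/3, -2/11, 1/8, 1, 4, 8, 9, 9]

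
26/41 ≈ 0.634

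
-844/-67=12+40/67 ≈ 12.60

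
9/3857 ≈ 0.00233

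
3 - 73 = -70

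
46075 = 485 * 95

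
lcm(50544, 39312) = 353808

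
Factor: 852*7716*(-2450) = -1*2^5*3^2*5^2*7^2*71^1*643^1 = -16106378400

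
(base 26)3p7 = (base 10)2685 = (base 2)101001111101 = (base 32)2jt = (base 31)2oj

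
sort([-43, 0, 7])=[-43, 0, 7]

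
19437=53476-34039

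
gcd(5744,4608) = 16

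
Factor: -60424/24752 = -1*2^ (-1)*17^ (-1)*83^1 = -83/34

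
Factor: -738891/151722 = -1 * 2^(-1) * 19^1 * 29^1 * 149^1 * 8429^(-1) = -82099/16858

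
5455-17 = 5438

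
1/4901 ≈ 0.000204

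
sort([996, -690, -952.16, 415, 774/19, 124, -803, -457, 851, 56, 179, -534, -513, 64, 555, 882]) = [-952.16, -803, -690, -534, -513, -457, 774/19, 56, 64, 124, 179, 415, 555, 851, 882, 996]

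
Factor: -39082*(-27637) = 2^1*29^1*953^1*19541^1 = 1080109234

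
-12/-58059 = 4/19353 ≈ 0.000207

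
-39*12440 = -485160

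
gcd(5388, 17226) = 6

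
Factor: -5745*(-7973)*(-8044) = -1*2^2*3^1*5^1*7^1*17^1*67^1*383^1*2011^1 = -368454494940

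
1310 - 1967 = -657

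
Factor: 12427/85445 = 5^(-1) * 17^2 * 23^(-1) * 43^1 * 743^(-1)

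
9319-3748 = 5571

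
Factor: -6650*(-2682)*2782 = 2^3*3^2*5^2*7^1*13^1*19^1*107^1*149^1 = 49617804600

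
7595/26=292+3/26 ≈ 292.12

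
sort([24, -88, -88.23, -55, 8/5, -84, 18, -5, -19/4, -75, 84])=[-88.23, -88, -84, -75, -55, -5, -19/4, 8/5, 18, 24, 84]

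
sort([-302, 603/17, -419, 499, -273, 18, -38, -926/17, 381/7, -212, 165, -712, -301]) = [-712, -419, -302, -301, -273, -212, -926/17, -38, 18, 603/17, 381/7, 165, 499]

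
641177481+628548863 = 1269726344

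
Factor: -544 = -1*2^5*17^1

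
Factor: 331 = 331^1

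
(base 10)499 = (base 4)13303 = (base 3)200111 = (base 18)19d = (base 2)111110011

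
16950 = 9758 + 7192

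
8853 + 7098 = 15951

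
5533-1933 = 3600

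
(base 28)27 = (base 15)43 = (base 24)2f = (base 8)77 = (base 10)63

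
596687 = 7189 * 83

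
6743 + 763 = 7506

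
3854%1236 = 146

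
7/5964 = 1/852 ≈ 0.00117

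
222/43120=111/21560 ≈ 0.00515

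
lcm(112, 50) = 2800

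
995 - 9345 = -8350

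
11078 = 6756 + 4322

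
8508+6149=14657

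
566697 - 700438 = -133741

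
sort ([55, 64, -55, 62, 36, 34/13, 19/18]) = [-55, 19/18, 34/13, 36, 55, 62, 64]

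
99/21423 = 33/7141 ≈ 0.00462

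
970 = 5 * 194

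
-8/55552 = -1/6944 ≈ -0.000144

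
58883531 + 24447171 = 83330702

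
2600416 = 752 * 3458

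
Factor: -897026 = -1*2^1*13^1*34501^1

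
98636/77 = 1280+76/77 ≈ 1280.99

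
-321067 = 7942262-8263329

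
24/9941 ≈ 0.00241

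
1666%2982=1666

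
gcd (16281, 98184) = 3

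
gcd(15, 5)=5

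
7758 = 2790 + 4968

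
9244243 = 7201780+2042463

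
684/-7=-97 - 5/7 ≈ -97.71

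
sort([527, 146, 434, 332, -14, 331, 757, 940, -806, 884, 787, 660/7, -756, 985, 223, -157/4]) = [-806, -756, -157/4, -14, 660/7, 146, 223, 331, 332, 434, 527, 757, 787, 884, 940, 985]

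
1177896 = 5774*204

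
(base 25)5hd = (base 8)6753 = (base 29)46p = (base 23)6gl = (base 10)3563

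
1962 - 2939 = -977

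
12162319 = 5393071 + 6769248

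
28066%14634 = 13432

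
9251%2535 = 1646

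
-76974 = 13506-90480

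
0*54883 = 0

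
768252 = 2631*292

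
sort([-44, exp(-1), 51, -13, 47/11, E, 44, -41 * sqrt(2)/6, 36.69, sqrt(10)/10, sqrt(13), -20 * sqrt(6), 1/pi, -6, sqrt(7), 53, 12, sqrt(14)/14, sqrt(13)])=[-20 * sqrt(6), -44, -13, -41 * sqrt(2)/6, -6, sqrt(14)/14, sqrt(10)/10, 1/pi, exp(-1), sqrt(7), E, sqrt(13), sqrt(13), 47/11, 12, 36.69, 44, 51, 53]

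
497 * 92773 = 46108181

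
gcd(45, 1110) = 15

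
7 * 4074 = 28518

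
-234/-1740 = 39/290 ≈ 0.134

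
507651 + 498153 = 1005804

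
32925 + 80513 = 113438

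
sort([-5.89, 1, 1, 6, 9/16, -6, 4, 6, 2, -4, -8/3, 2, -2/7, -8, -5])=[-8, -6, -5.89, -5, -4, -8/3, -2/7, 9/16, 1, 1, 2, 2, 4, 6, 6]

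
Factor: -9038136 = -1*2^3*3^1*376589^1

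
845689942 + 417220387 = 1262910329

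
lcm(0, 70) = 0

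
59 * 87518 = 5163562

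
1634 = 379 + 1255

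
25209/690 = 8403/230 ≈ 36.53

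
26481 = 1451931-1425450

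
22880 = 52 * 440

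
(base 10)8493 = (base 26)ceh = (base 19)14a0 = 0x212d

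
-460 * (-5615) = 2582900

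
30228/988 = 7557/247 ≈ 30.60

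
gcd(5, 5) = 5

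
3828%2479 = 1349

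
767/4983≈0.154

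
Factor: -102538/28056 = -1*2^(-2)*3^(-1)*7^(-1)*307^1 = -307/84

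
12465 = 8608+3857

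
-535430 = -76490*7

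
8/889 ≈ 0.00900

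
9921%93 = 63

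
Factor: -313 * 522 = -1 * 2^1 * 3^2 * 29^1 * 313^1 = -163386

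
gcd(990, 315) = 45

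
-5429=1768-7197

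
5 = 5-0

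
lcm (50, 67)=3350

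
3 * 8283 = 24849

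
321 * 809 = 259689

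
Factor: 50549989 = 7^1*331^1*21817^1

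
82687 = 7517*11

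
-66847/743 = -89 - 720/743 ≈ -89.97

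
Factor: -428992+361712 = -1 * 2^4 * 5^1 * 29^2 = -67280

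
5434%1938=1558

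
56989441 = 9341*6101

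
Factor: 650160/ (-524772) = -1 * 2^2 * 5^1 * 7^1 * 113^ (-1) = -140/113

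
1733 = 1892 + -159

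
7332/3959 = 1 + 3373/3959 ≈ 1.85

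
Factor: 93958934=2^1 * 727^1 * 64621^1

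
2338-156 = 2182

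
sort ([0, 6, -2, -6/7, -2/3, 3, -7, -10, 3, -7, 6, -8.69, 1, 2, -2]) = [-10, -8.69, -7, -7, -2, -2, -6/7, -2/3, 0, 1, 2, 3, 3, 6, 6]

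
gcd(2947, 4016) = 1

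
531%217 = 97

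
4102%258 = 232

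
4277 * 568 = 2429336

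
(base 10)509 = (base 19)17f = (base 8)775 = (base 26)jf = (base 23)m3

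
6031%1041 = 826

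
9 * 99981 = 899829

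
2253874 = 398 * 5663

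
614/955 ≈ 0.643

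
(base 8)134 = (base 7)161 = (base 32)2s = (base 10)92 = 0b1011100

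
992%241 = 28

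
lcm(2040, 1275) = 10200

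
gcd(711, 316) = 79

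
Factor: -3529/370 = -1*2^ (-1)*5^ (-1)*37^ (-1)*3529^1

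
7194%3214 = 766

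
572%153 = 113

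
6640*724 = 4807360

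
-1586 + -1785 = -3371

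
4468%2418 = 2050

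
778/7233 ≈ 0.108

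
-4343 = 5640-9983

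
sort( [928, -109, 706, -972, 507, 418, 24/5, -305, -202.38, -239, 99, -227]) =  [-972, -305, -239, -227, -202.38, -109, 24/5, 99, 418, 507, 706, 928]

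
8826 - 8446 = 380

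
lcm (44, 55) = 220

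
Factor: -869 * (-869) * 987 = 3^1 * 7^1 * 11^2 * 47^1 * 79^2 = 745343907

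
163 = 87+76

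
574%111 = 19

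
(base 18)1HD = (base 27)NM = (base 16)283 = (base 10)643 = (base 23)14M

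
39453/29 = 1360 + 13/29 ≈ 1360.45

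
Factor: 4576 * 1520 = 2^9 * 5^1 * 11^1 * 13^1 * 19^1 = 6955520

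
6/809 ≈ 0.00742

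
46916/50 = 938 + 8/25 = 938.32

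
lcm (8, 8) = 8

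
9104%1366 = 908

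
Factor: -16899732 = -1*2^2*3^3*167^1*937^1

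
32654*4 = 130616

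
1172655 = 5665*207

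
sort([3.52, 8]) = [3.52, 8]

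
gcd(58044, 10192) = 28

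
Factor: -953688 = -1*2^3*3^1*79^1*503^1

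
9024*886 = 7995264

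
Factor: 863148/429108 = 11^1*13^1*503^1*35759^(-1) = 71929/35759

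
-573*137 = -78501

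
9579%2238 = 627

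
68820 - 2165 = 66655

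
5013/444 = 1671/148 ≈ 11.29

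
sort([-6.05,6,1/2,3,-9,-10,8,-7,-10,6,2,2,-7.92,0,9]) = [-10,-10,-9,-7.92,-7,-6.05,0,1/2,2,2,3,6,6,8,9]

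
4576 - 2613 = 1963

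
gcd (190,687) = 1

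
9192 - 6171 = 3021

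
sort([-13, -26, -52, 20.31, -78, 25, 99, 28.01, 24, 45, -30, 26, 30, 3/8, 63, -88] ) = [-88, -78, -52, -30, -26, -13, 3/8, 20.31, 24, 25, 26, 28.01, 30, 45, 63, 99] 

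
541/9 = 60 + 1/9≈60.11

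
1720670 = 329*5230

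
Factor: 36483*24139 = 3^1*101^1*239^1*12161^1 = 880663137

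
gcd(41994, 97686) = 18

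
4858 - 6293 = -1435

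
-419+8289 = 7870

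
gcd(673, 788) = 1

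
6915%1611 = 471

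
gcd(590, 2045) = 5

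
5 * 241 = 1205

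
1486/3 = 495+1/3 ≈ 495.33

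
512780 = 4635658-4122878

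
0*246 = 0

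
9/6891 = 3/2297 ≈ 0.00131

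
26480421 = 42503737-16023316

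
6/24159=2/8053≈0.000248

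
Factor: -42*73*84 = -1*2^3*3^2*7^2*73^1 = -257544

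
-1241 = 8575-9816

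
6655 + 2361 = 9016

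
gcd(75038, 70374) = 2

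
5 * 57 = 285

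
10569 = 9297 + 1272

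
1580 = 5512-3932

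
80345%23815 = 8900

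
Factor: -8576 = -1*2^7*67^1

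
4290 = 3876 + 414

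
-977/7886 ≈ -0.124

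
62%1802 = 62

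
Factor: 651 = 3^1*7^1*31^1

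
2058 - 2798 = -740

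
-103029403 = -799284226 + 696254823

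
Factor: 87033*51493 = 3^1*13^1*17^1*67^1*233^1*433^1 = 4481590269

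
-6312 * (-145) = 915240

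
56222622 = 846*66457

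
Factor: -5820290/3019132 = -1*2^(-1)*5^1*7^1*29^(-1)*67^1*73^1*1531^(-1) = -171185/88798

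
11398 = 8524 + 2874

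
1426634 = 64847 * 22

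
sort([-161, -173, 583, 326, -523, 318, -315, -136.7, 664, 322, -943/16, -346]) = [-523, -346, -315, -173, -161, -136.7, -943/16, 318, 322, 326, 583, 664]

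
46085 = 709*65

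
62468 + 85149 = 147617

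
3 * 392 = 1176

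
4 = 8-4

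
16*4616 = 73856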